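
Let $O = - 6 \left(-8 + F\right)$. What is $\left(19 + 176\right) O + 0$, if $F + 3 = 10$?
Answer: $1170$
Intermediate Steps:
$F = 7$ ($F = -3 + 10 = 7$)
$O = 6$ ($O = - 6 \left(-8 + 7\right) = \left(-6\right) \left(-1\right) = 6$)
$\left(19 + 176\right) O + 0 = \left(19 + 176\right) 6 + 0 = 195 \cdot 6 + 0 = 1170 + 0 = 1170$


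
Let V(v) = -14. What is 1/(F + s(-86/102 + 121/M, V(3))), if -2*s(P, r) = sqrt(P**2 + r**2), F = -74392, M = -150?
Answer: -1934935920000/143943751668451151 + 35700*sqrt(26371201)/143943751668451151 ≈ -1.3441e-5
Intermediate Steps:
s(P, r) = -sqrt(P**2 + r**2)/2
1/(F + s(-86/102 + 121/M, V(3))) = 1/(-74392 - sqrt((-86/102 + 121/(-150))**2 + (-14)**2)/2) = 1/(-74392 - sqrt((-86*1/102 + 121*(-1/150))**2 + 196)/2) = 1/(-74392 - sqrt((-43/51 - 121/150)**2 + 196)/2) = 1/(-74392 - sqrt((-4207/2550)**2 + 196)/2) = 1/(-74392 - sqrt(17698849/6502500 + 196)/2) = 1/(-74392 - 7*sqrt(26371201)/5100)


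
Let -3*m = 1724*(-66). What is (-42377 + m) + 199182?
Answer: 194733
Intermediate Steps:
m = 37928 (m = -1724*(-66)/3 = -1/3*(-113784) = 37928)
(-42377 + m) + 199182 = (-42377 + 37928) + 199182 = -4449 + 199182 = 194733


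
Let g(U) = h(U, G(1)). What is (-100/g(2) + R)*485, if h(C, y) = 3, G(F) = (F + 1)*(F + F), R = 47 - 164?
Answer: -218735/3 ≈ -72912.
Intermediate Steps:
R = -117
G(F) = 2*F*(1 + F) (G(F) = (1 + F)*(2*F) = 2*F*(1 + F))
g(U) = 3
(-100/g(2) + R)*485 = (-100/3 - 117)*485 = -451/3*485 = -218735/3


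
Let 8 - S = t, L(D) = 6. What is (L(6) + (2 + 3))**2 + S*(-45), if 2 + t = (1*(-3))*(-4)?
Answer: 211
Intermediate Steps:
t = 10 (t = -2 + (1*(-3))*(-4) = -2 - 3*(-4) = -2 + 12 = 10)
S = -2 (S = 8 - 1*10 = 8 - 10 = -2)
(L(6) + (2 + 3))**2 + S*(-45) = (6 + (2 + 3))**2 - 2*(-45) = (6 + 5)**2 + 90 = 11**2 + 90 = 121 + 90 = 211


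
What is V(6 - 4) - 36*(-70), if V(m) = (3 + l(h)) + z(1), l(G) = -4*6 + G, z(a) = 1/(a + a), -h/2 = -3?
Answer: 5011/2 ≈ 2505.5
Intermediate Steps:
h = 6 (h = -2*(-3) = 6)
z(a) = 1/(2*a)
l(G) = -24 + G
V(m) = -29/2 (V(m) = (3 + (-24 + 6)) + (½)/1 = (3 - 18) + (½)*1 = -15 + ½ = -29/2)
V(6 - 4) - 36*(-70) = -29/2 - 36*(-70) = -29/2 + 2520 = 5011/2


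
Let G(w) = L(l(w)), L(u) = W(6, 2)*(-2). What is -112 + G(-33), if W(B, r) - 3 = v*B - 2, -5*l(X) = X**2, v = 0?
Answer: -114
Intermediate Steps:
l(X) = -X**2/5
W(B, r) = 1 (W(B, r) = 3 + (0*B - 2) = 3 + (0 - 2) = 3 - 2 = 1)
L(u) = -2 (L(u) = 1*(-2) = -2)
G(w) = -2
-112 + G(-33) = -112 - 2 = -114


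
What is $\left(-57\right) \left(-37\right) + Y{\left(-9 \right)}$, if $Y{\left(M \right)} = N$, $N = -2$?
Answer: $2107$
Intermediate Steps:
$Y{\left(M \right)} = -2$
$\left(-57\right) \left(-37\right) + Y{\left(-9 \right)} = \left(-57\right) \left(-37\right) - 2 = 2109 - 2 = 2107$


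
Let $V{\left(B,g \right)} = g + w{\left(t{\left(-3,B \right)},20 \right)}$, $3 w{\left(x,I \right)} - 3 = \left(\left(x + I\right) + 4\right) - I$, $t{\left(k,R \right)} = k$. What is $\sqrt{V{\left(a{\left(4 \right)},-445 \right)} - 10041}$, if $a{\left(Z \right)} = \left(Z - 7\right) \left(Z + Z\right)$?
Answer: $\frac{i \sqrt{94362}}{3} \approx 102.39 i$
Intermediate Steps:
$w{\left(x,I \right)} = \frac{7}{3} + \frac{x}{3}$ ($w{\left(x,I \right)} = 1 + \frac{\left(\left(x + I\right) + 4\right) - I}{3} = 1 + \frac{\left(\left(I + x\right) + 4\right) - I}{3} = 1 + \frac{\left(4 + I + x\right) - I}{3} = 1 + \frac{4 + x}{3} = 1 + \left(\frac{4}{3} + \frac{x}{3}\right) = \frac{7}{3} + \frac{x}{3}$)
$a{\left(Z \right)} = 2 Z \left(-7 + Z\right)$ ($a{\left(Z \right)} = \left(-7 + Z\right) 2 Z = 2 Z \left(-7 + Z\right)$)
$V{\left(B,g \right)} = \frac{4}{3} + g$ ($V{\left(B,g \right)} = g + \left(\frac{7}{3} + \frac{1}{3} \left(-3\right)\right) = g + \left(\frac{7}{3} - 1\right) = g + \frac{4}{3} = \frac{4}{3} + g$)
$\sqrt{V{\left(a{\left(4 \right)},-445 \right)} - 10041} = \sqrt{\left(\frac{4}{3} - 445\right) - 10041} = \sqrt{- \frac{1331}{3} - 10041} = \sqrt{- \frac{31454}{3}} = \frac{i \sqrt{94362}}{3}$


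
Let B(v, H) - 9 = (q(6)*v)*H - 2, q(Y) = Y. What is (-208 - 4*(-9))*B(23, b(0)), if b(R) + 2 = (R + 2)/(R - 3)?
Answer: 62092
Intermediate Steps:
b(R) = -2 + (2 + R)/(-3 + R) (b(R) = -2 + (R + 2)/(R - 3) = -2 + (2 + R)/(-3 + R))
B(v, H) = 7 + 6*H*v (B(v, H) = 9 + ((6*v)*H - 2) = 9 + (6*H*v - 2) = 9 + (-2 + 6*H*v) = 7 + 6*H*v)
(-208 - 4*(-9))*B(23, b(0)) = (-208 - 4*(-9))*(7 + 6*((8 - 1*0)/(-3 + 0))*23) = (-208 + 36)*(7 + 6*((8 + 0)/(-3))*23) = -172*(7 + 6*(-⅓*8)*23) = -172*(7 + 6*(-8/3)*23) = -172*(7 - 368) = -172*(-361) = 62092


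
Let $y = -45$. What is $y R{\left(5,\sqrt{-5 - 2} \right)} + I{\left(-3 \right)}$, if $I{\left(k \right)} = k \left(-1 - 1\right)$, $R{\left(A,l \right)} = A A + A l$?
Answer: $-1119 - 225 i \sqrt{7} \approx -1119.0 - 595.29 i$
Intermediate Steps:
$R{\left(A,l \right)} = A^{2} + A l$
$I{\left(k \right)} = - 2 k$ ($I{\left(k \right)} = k \left(-2\right) = - 2 k$)
$y R{\left(5,\sqrt{-5 - 2} \right)} + I{\left(-3 \right)} = - 45 \cdot 5 \left(5 + \sqrt{-5 - 2}\right) - -6 = - 45 \cdot 5 \left(5 + \sqrt{-7}\right) + 6 = - 45 \cdot 5 \left(5 + i \sqrt{7}\right) + 6 = - 45 \left(25 + 5 i \sqrt{7}\right) + 6 = \left(-1125 - 225 i \sqrt{7}\right) + 6 = -1119 - 225 i \sqrt{7}$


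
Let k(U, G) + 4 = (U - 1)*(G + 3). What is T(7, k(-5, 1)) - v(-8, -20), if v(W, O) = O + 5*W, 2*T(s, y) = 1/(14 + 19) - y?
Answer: 4885/66 ≈ 74.015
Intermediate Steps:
k(U, G) = -4 + (-1 + U)*(3 + G) (k(U, G) = -4 + (U - 1)*(G + 3) = -4 + (-1 + U)*(3 + G))
T(s, y) = 1/66 - y/2 (T(s, y) = (1/(14 + 19) - y)/2 = (1/33 - y)/2 = 1/66 - y/2)
T(7, k(-5, 1)) - v(-8, -20) = (1/66 - (-7 - 1*1 + 3*(-5) + 1*(-5))/2) - (-20 + 5*(-8)) = (1/66 - (-7 - 1 - 15 - 5)/2) - (-20 - 40) = (1/66 - ½*(-28)) - 1*(-60) = (1/66 + 14) + 60 = 925/66 + 60 = 4885/66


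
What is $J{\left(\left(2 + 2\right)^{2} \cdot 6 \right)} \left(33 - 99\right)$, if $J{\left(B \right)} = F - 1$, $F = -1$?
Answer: $132$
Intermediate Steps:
$J{\left(B \right)} = -2$ ($J{\left(B \right)} = -1 - 1 = -2$)
$J{\left(\left(2 + 2\right)^{2} \cdot 6 \right)} \left(33 - 99\right) = - 2 \left(33 - 99\right) = \left(-2\right) \left(-66\right) = 132$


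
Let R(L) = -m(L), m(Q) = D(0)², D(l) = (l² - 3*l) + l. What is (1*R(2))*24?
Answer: 0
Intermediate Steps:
D(l) = l² - 2*l
m(Q) = 0 (m(Q) = (0*(-2 + 0))² = (0*(-2))² = 0² = 0)
R(L) = 0 (R(L) = -1*0 = 0)
(1*R(2))*24 = (1*0)*24 = 0*24 = 0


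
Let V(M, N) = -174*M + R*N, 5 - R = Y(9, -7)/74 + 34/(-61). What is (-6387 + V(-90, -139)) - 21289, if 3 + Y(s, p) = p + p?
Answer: -57871321/4514 ≈ -12820.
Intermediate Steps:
Y(s, p) = -3 + 2*p (Y(s, p) = -3 + (p + p) = -3 + 2*p)
R = 26123/4514 (R = 5 - ((-3 + 2*(-7))/74 + 34/(-61)) = 5 - ((-3 - 14)*(1/74) + 34*(-1/61)) = 5 - (-17*1/74 - 34/61) = 5 - (-17/74 - 34/61) = 5 - 1*(-3553/4514) = 5 + 3553/4514 = 26123/4514 ≈ 5.7871)
V(M, N) = -174*M + 26123*N/4514
(-6387 + V(-90, -139)) - 21289 = (-6387 + (-174*(-90) + (26123/4514)*(-139))) - 21289 = (-6387 + (15660 - 3631097/4514)) - 21289 = (-6387 + 67058143/4514) - 21289 = 38227225/4514 - 21289 = -57871321/4514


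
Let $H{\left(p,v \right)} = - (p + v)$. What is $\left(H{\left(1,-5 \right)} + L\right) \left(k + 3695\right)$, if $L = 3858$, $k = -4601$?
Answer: $-3498972$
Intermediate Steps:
$H{\left(p,v \right)} = - p - v$
$\left(H{\left(1,-5 \right)} + L\right) \left(k + 3695\right) = \left(\left(\left(-1\right) 1 - -5\right) + 3858\right) \left(-4601 + 3695\right) = \left(\left(-1 + 5\right) + 3858\right) \left(-906\right) = \left(4 + 3858\right) \left(-906\right) = 3862 \left(-906\right) = -3498972$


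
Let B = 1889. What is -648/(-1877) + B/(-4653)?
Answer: -530509/8733681 ≈ -0.060743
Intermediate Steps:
-648/(-1877) + B/(-4653) = -648/(-1877) + 1889/(-4653) = -648*(-1/1877) + 1889*(-1/4653) = 648/1877 - 1889/4653 = -530509/8733681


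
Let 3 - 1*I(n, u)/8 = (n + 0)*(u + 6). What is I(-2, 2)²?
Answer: 23104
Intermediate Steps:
I(n, u) = 24 - 8*n*(6 + u) (I(n, u) = 24 - 8*(n + 0)*(u + 6) = 24 - 8*n*(6 + u))
I(-2, 2)² = (24 - 48*(-2) - 8*(-2)*2)² = (24 + 96 + 32)² = 152² = 23104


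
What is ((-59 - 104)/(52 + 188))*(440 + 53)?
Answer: -80359/240 ≈ -334.83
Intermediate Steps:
((-59 - 104)/(52 + 188))*(440 + 53) = -163/240*493 = -80359/240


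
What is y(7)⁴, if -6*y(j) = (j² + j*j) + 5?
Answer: 112550881/1296 ≈ 86845.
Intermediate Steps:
y(j) = -⅚ - j²/3 (y(j) = -((j² + j*j) + 5)/6 = -((j² + j²) + 5)/6 = -(2*j² + 5)/6 = -(5 + 2*j²)/6 = -⅚ - j²/3)
y(7)⁴ = (-⅚ - ⅓*7²)⁴ = (-⅚ - ⅓*49)⁴ = (-⅚ - 49/3)⁴ = (-103/6)⁴ = 112550881/1296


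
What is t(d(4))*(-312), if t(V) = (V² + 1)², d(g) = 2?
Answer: -7800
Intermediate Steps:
t(V) = (1 + V²)²
t(d(4))*(-312) = (1 + 2²)²*(-312) = (1 + 4)²*(-312) = 5²*(-312) = 25*(-312) = -7800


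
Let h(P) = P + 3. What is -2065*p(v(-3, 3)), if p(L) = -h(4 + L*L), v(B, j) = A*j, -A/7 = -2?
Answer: 3657115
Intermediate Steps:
A = 14 (A = -7*(-2) = 14)
h(P) = 3 + P
v(B, j) = 14*j
p(L) = -7 - L² (p(L) = -(3 + (4 + L*L)) = -(3 + (4 + L²)) = -(7 + L²) = -7 - L²)
-2065*p(v(-3, 3)) = -2065*(-7 - (14*3)²) = -2065*(-7 - 1*42²) = -2065*(-7 - 1*1764) = -2065*(-7 - 1764) = -2065*(-1771) = 3657115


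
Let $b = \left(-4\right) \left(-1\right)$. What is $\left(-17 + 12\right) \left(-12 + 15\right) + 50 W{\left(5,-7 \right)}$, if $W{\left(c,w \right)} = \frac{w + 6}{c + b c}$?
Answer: $-17$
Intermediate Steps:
$b = 4$
$W{\left(c,w \right)} = \frac{6 + w}{5 c}$ ($W{\left(c,w \right)} = \frac{w + 6}{c + 4 c} = \frac{6 + w}{5 c}$)
$\left(-17 + 12\right) \left(-12 + 15\right) + 50 W{\left(5,-7 \right)} = \left(-17 + 12\right) \left(-12 + 15\right) + 50 \frac{6 - 7}{5 \cdot 5} = \left(-5\right) 3 + 50 \cdot \frac{1}{5} \cdot \frac{1}{5} \left(-1\right) = -15 + 50 \left(- \frac{1}{25}\right) = -15 - 2 = -17$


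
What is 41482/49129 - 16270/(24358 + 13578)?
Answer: 387166161/931878872 ≈ 0.41547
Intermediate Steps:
41482/49129 - 16270/(24358 + 13578) = 41482*(1/49129) - 16270/37936 = 41482/49129 - 16270*1/37936 = 41482/49129 - 8135/18968 = 387166161/931878872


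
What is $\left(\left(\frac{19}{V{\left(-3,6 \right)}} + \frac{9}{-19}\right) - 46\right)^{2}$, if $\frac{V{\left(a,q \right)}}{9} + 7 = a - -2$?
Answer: $\frac{4087939969}{1871424} \approx 2184.4$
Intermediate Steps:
$V{\left(a,q \right)} = -45 + 9 a$ ($V{\left(a,q \right)} = -63 + 9 \left(a - -2\right) = -63 + 9 \left(a + 2\right) = -63 + 9 \left(2 + a\right) = -63 + \left(18 + 9 a\right) = -45 + 9 a$)
$\left(\left(\frac{19}{V{\left(-3,6 \right)}} + \frac{9}{-19}\right) - 46\right)^{2} = \left(\left(\frac{19}{-45 + 9 \left(-3\right)} + \frac{9}{-19}\right) - 46\right)^{2} = \left(\left(\frac{19}{-45 - 27} + 9 \left(- \frac{1}{19}\right)\right) - 46\right)^{2} = \left(\left(\frac{19}{-72} - \frac{9}{19}\right) - 46\right)^{2} = \left(\left(19 \left(- \frac{1}{72}\right) - \frac{9}{19}\right) - 46\right)^{2} = \left(\left(- \frac{19}{72} - \frac{9}{19}\right) - 46\right)^{2} = \left(- \frac{1009}{1368} - 46\right)^{2} = \left(- \frac{63937}{1368}\right)^{2} = \frac{4087939969}{1871424}$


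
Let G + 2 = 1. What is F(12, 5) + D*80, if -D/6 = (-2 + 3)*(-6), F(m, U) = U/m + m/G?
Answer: 34421/12 ≈ 2868.4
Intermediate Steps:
G = -1 (G = -2 + 1 = -1)
F(m, U) = -m + U/m (F(m, U) = U/m + m/(-1) = U/m + m*(-1) = U/m - m = -m + U/m)
D = 36 (D = -6*(-2 + 3)*(-6) = -6*(-6) = 36)
F(12, 5) + D*80 = (-1*12 + 5/12) + 36*80 = (-12 + 5*(1/12)) + 2880 = (-12 + 5/12) + 2880 = -139/12 + 2880 = 34421/12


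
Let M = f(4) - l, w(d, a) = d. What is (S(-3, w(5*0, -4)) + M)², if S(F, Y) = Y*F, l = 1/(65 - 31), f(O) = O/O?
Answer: 1089/1156 ≈ 0.94204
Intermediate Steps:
f(O) = 1
l = 1/34 ≈ 0.029412
S(F, Y) = F*Y
M = 33/34 (M = 1 - 1*1/34 = 1 - 1/34 = 33/34 ≈ 0.97059)
(S(-3, w(5*0, -4)) + M)² = (-15*0 + 33/34)² = (-3*0 + 33/34)² = (0 + 33/34)² = (33/34)² = 1089/1156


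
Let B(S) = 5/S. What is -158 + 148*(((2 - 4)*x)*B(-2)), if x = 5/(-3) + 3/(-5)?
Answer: -5506/3 ≈ -1835.3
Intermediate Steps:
x = -34/15 (x = 5*(-⅓) + 3*(-⅕) = -5/3 - ⅗ = -34/15 ≈ -2.2667)
-158 + 148*(((2 - 4)*x)*B(-2)) = -158 + 148*(((2 - 4)*(-34/15))*(5/(-2))) = -158 + 148*((-2*(-34/15))*(5*(-½))) = -158 + 148*((68/15)*(-5/2)) = -158 + 148*(-34/3) = -158 - 5032/3 = -5506/3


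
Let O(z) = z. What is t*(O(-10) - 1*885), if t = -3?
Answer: 2685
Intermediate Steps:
t*(O(-10) - 1*885) = -3*(-10 - 1*885) = -3*(-10 - 885) = -3*(-895) = 2685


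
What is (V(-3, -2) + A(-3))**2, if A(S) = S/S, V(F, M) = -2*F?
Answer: 49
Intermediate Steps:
A(S) = 1
(V(-3, -2) + A(-3))**2 = (-2*(-3) + 1)**2 = (6 + 1)**2 = 7**2 = 49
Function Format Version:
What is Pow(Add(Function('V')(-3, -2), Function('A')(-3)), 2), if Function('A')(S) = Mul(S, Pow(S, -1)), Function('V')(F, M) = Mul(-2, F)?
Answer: 49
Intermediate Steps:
Function('A')(S) = 1
Pow(Add(Function('V')(-3, -2), Function('A')(-3)), 2) = Pow(Add(Mul(-2, -3), 1), 2) = Pow(Add(6, 1), 2) = Pow(7, 2) = 49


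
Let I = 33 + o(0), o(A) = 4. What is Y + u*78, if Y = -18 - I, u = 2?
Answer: 101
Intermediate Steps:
I = 37 (I = 33 + 4 = 37)
Y = -55 (Y = -18 - 1*37 = -18 - 37 = -55)
Y + u*78 = -55 + 2*78 = -55 + 156 = 101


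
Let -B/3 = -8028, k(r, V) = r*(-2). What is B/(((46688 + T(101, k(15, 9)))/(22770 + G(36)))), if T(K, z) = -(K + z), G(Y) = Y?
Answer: 183086568/15539 ≈ 11782.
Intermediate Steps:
k(r, V) = -2*r
T(K, z) = -K - z
B = 24084 (B = -3*(-8028) = 24084)
B/(((46688 + T(101, k(15, 9)))/(22770 + G(36)))) = 24084/(((46688 + (-1*101 - (-2)*15))/(22770 + 36))) = 24084/(((46688 + (-101 - 1*(-30)))/22806)) = 24084/(((46688 + (-101 + 30))*(1/22806))) = 24084/(((46688 - 71)*(1/22806))) = 24084/((46617*(1/22806))) = 24084/(15539/7602) = 24084*(7602/15539) = 183086568/15539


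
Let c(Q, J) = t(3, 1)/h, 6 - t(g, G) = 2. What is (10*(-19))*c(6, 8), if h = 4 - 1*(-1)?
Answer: -152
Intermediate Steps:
h = 5 (h = 4 + 1 = 5)
t(g, G) = 4 (t(g, G) = 6 - 1*2 = 6 - 2 = 4)
c(Q, J) = ⅘ (c(Q, J) = 4/5 = 4*(⅕) = ⅘)
(10*(-19))*c(6, 8) = (10*(-19))*(⅘) = -190*⅘ = -152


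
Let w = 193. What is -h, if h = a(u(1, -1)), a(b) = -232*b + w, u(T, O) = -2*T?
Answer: -657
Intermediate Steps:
a(b) = 193 - 232*b (a(b) = -232*b + 193 = 193 - 232*b)
h = 657 (h = 193 - (-464) = 193 - 232*(-2) = 193 + 464 = 657)
-h = -1*657 = -657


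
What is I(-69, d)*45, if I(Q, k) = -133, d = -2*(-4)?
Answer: -5985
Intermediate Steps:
d = 8
I(-69, d)*45 = -133*45 = -5985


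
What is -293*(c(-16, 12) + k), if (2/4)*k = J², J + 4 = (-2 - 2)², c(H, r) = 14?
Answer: -88486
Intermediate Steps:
J = 12 (J = -4 + (-2 - 2)² = -4 + (-4)² = -4 + 16 = 12)
k = 288 (k = 2*12² = 2*144 = 288)
-293*(c(-16, 12) + k) = -293*(14 + 288) = -293*302 = -88486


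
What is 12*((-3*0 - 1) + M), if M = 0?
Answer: -12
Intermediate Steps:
12*((-3*0 - 1) + M) = 12*((-3*0 - 1) + 0) = 12*((0 - 1) + 0) = 12*(-1 + 0) = 12*(-1) = -12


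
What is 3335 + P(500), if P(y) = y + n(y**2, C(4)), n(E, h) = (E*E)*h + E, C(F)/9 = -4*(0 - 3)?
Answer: 6750000253835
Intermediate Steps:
C(F) = 108 (C(F) = 9*(-4*(0 - 3)) = 9*(-4*(-3)) = 9*12 = 108)
n(E, h) = E + h*E**2 (n(E, h) = E**2*h + E = h*E**2 + E = E + h*E**2)
P(y) = y + y**2*(1 + 108*y**2) (P(y) = y + y**2*(1 + y**2*108) = y + y**2*(1 + 108*y**2))
3335 + P(500) = 3335 + 500*(1 + 500 + 108*500**3) = 3335 + 500*(1 + 500 + 108*125000000) = 3335 + 500*(1 + 500 + 13500000000) = 3335 + 500*13500000501 = 3335 + 6750000250500 = 6750000253835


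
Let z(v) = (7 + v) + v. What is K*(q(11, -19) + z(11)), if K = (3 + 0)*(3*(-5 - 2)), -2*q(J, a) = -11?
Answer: -4347/2 ≈ -2173.5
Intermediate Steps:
q(J, a) = 11/2 (q(J, a) = -½*(-11) = 11/2)
z(v) = 7 + 2*v
K = -63 (K = 3*(3*(-7)) = 3*(-21) = -63)
K*(q(11, -19) + z(11)) = -63*(11/2 + (7 + 2*11)) = -63*(11/2 + (7 + 22)) = -63*(11/2 + 29) = -63*69/2 = -4347/2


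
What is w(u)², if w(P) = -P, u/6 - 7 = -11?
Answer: 576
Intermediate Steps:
u = -24 (u = 42 + 6*(-11) = 42 - 66 = -24)
w(u)² = (-1*(-24))² = 24² = 576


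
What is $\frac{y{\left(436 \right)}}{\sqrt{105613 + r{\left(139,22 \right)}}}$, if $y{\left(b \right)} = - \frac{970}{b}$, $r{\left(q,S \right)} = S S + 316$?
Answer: $- \frac{485 \sqrt{106413}}{23198034} \approx -0.0068201$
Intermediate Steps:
$r{\left(q,S \right)} = 316 + S^{2}$ ($r{\left(q,S \right)} = S^{2} + 316 = 316 + S^{2}$)
$\frac{y{\left(436 \right)}}{\sqrt{105613 + r{\left(139,22 \right)}}} = \frac{\left(-970\right) \frac{1}{436}}{\sqrt{105613 + \left(316 + 22^{2}\right)}} = \frac{\left(-970\right) \frac{1}{436}}{\sqrt{105613 + \left(316 + 484\right)}} = - \frac{485}{218 \sqrt{105613 + 800}} = - \frac{485}{218 \sqrt{106413}} = - \frac{485 \frac{\sqrt{106413}}{106413}}{218} = - \frac{485 \sqrt{106413}}{23198034}$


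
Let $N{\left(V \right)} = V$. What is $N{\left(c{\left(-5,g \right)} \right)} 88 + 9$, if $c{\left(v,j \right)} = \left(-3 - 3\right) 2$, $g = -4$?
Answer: $-1047$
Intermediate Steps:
$c{\left(v,j \right)} = -12$ ($c{\left(v,j \right)} = \left(-6\right) 2 = -12$)
$N{\left(c{\left(-5,g \right)} \right)} 88 + 9 = \left(-12\right) 88 + 9 = -1056 + 9 = -1047$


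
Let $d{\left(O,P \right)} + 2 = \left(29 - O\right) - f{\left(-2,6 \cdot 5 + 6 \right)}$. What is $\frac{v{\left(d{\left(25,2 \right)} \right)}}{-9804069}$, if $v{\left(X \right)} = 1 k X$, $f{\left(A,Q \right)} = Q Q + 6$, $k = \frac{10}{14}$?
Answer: $\frac{6500}{68628483} \approx 9.4713 \cdot 10^{-5}$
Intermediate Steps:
$k = \frac{5}{7}$ ($k = 10 \cdot \frac{1}{14} = \frac{5}{7} \approx 0.71429$)
$f{\left(A,Q \right)} = 6 + Q^{2}$ ($f{\left(A,Q \right)} = Q^{2} + 6 = 6 + Q^{2}$)
$d{\left(O,P \right)} = -1275 - O$ ($d{\left(O,P \right)} = -2 - \left(-23 + O + \left(6 \cdot 5 + 6\right)^{2}\right) = -2 - \left(-23 + O + \left(30 + 6\right)^{2}\right) = -2 - \left(1273 + O\right) = -1275 - O$)
$v{\left(X \right)} = \frac{5 X}{7}$ ($v{\left(X \right)} = 1 \cdot \frac{5}{7} X = \frac{5 X}{7}$)
$\frac{v{\left(d{\left(25,2 \right)} \right)}}{-9804069} = \frac{\frac{5}{7} \left(-1275 - 25\right)}{-9804069} = \frac{5 \left(-1275 - 25\right)}{7} \left(- \frac{1}{9804069}\right) = \frac{5}{7} \left(-1300\right) \left(- \frac{1}{9804069}\right) = \left(- \frac{6500}{7}\right) \left(- \frac{1}{9804069}\right) = \frac{6500}{68628483}$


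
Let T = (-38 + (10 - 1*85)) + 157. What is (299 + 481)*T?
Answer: 34320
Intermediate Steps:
T = 44 (T = (-38 + (10 - 85)) + 157 = (-38 - 75) + 157 = -113 + 157 = 44)
(299 + 481)*T = (299 + 481)*44 = 780*44 = 34320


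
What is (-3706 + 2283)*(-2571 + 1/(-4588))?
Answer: 16785350827/4588 ≈ 3.6585e+6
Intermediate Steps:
(-3706 + 2283)*(-2571 + 1/(-4588)) = -1423*(-2571 - 1/4588) = -1423*(-11795749/4588) = 16785350827/4588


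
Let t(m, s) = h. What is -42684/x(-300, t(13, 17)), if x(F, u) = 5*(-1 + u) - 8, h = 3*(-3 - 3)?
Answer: 42684/103 ≈ 414.41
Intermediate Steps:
h = -18 (h = 3*(-6) = -18)
t(m, s) = -18
x(F, u) = -13 + 5*u (x(F, u) = (-5 + 5*u) - 8 = -13 + 5*u)
-42684/x(-300, t(13, 17)) = -42684/(-13 + 5*(-18)) = -42684/(-13 - 90) = -42684/(-103) = -42684*(-1/103) = 42684/103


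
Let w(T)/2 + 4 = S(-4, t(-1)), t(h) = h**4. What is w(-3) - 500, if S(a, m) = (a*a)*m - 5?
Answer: -486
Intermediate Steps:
S(a, m) = -5 + m*a**2 (S(a, m) = a**2*m - 5 = m*a**2 - 5 = -5 + m*a**2)
w(T) = 14 (w(T) = -8 + 2*(-5 + (-1)**4*(-4)**2) = -8 + 2*(-5 + 1*16) = -8 + 2*(-5 + 16) = -8 + 2*11 = -8 + 22 = 14)
w(-3) - 500 = 14 - 500 = -486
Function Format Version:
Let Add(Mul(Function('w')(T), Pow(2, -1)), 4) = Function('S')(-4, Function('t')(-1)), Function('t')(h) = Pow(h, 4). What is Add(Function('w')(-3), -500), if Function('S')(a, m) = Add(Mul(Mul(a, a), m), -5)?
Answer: -486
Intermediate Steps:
Function('S')(a, m) = Add(-5, Mul(m, Pow(a, 2))) (Function('S')(a, m) = Add(Mul(Pow(a, 2), m), -5) = Add(Mul(m, Pow(a, 2)), -5) = Add(-5, Mul(m, Pow(a, 2))))
Function('w')(T) = 14 (Function('w')(T) = Add(-8, Mul(2, Add(-5, Mul(Pow(-1, 4), Pow(-4, 2))))) = Add(-8, Mul(2, Add(-5, Mul(1, 16)))) = Add(-8, Mul(2, Add(-5, 16))) = Add(-8, Mul(2, 11)) = Add(-8, 22) = 14)
Add(Function('w')(-3), -500) = Add(14, -500) = -486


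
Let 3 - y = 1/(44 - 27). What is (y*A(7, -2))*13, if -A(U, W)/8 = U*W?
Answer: 72800/17 ≈ 4282.4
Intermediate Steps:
A(U, W) = -8*U*W
y = 50/17 (y = 3 - 1/(44 - 27) = 3 - 1/17 = 50/17 ≈ 2.9412)
(y*A(7, -2))*13 = (50*(-8*7*(-2))/17)*13 = ((50/17)*112)*13 = (5600/17)*13 = 72800/17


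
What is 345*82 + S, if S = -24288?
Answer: 4002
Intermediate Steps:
345*82 + S = 345*82 - 24288 = 28290 - 24288 = 4002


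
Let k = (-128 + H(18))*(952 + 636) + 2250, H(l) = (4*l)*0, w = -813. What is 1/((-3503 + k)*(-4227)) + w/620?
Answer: -702833100247/535985882580 ≈ -1.3113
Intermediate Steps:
H(l) = 0
k = -201014 (k = (-128 + 0)*(952 + 636) + 2250 = -128*1588 + 2250 = -203264 + 2250 = -201014)
1/((-3503 + k)*(-4227)) + w/620 = 1/(-3503 - 201014*(-4227)) - 813/620 = -1/4227/(-204517) - 813*1/620 = -1/204517*(-1/4227) - 813/620 = 1/864493359 - 813/620 = -702833100247/535985882580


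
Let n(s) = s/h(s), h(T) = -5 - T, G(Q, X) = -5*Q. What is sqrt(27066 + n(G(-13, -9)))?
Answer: sqrt(5304754)/14 ≈ 164.51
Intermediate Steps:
n(s) = s/(-5 - s)
sqrt(27066 + n(G(-13, -9))) = sqrt(27066 - (-5*(-13))/(5 - 5*(-13))) = sqrt(27066 - 1*65/(5 + 65)) = sqrt(27066 - 1*65/70) = sqrt(27066 - 1*65*1/70) = sqrt(27066 - 13/14) = sqrt(378911/14) = sqrt(5304754)/14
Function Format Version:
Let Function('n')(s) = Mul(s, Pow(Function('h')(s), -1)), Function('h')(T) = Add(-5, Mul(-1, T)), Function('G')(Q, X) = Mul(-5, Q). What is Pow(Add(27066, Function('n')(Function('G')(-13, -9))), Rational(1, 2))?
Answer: Mul(Rational(1, 14), Pow(5304754, Rational(1, 2))) ≈ 164.51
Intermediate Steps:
Function('n')(s) = Mul(s, Pow(Add(-5, Mul(-1, s)), -1))
Pow(Add(27066, Function('n')(Function('G')(-13, -9))), Rational(1, 2)) = Pow(Add(27066, Mul(-1, Mul(-5, -13), Pow(Add(5, Mul(-5, -13)), -1))), Rational(1, 2)) = Pow(Add(27066, Mul(-1, 65, Pow(Add(5, 65), -1))), Rational(1, 2)) = Pow(Add(27066, Mul(-1, 65, Pow(70, -1))), Rational(1, 2)) = Pow(Add(27066, Mul(-1, 65, Rational(1, 70))), Rational(1, 2)) = Pow(Add(27066, Rational(-13, 14)), Rational(1, 2)) = Pow(Rational(378911, 14), Rational(1, 2)) = Mul(Rational(1, 14), Pow(5304754, Rational(1, 2)))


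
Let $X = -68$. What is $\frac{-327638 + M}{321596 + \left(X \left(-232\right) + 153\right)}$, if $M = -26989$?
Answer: $- \frac{354627}{337525} \approx -1.0507$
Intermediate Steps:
$\frac{-327638 + M}{321596 + \left(X \left(-232\right) + 153\right)} = \frac{-327638 - 26989}{321596 + \left(\left(-68\right) \left(-232\right) + 153\right)} = - \frac{354627}{321596 + \left(15776 + 153\right)} = - \frac{354627}{321596 + 15929} = - \frac{354627}{337525}$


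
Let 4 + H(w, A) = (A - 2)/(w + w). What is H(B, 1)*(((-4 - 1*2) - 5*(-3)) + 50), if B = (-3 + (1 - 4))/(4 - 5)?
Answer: -2891/12 ≈ -240.92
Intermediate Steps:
B = 6 (B = (-3 - 3)/(-1) = -6*(-1) = 6)
H(w, A) = -4 + (-2 + A)/(2*w) (H(w, A) = -4 + (A - 2)/(w + w) = -4 + (-2 + A)/((2*w)) = -4 + (-2 + A)*(1/(2*w)) = -4 + (-2 + A)/(2*w))
H(B, 1)*(((-4 - 1*2) - 5*(-3)) + 50) = ((½)*(-2 + 1 - 8*6)/6)*(((-4 - 1*2) - 5*(-3)) + 50) = ((½)*(⅙)*(-2 + 1 - 48))*(((-4 - 2) + 15) + 50) = ((½)*(⅙)*(-49))*((-6 + 15) + 50) = -49*(9 + 50)/12 = -49/12*59 = -2891/12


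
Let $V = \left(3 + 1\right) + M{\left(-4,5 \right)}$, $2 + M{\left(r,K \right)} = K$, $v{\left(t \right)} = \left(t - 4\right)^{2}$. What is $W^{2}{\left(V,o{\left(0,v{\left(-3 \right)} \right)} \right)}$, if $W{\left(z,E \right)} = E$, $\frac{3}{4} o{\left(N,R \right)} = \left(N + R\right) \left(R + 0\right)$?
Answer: $\frac{92236816}{9} \approx 1.0249 \cdot 10^{7}$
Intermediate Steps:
$v{\left(t \right)} = \left(-4 + t\right)^{2}$
$M{\left(r,K \right)} = -2 + K$
$o{\left(N,R \right)} = \frac{4 R \left(N + R\right)}{3}$ ($o{\left(N,R \right)} = \frac{4 \left(N + R\right) \left(R + 0\right)}{3} = \frac{4 \left(N + R\right) R}{3} = \frac{4 R \left(N + R\right)}{3}$)
$V = 7$ ($V = \left(3 + 1\right) + \left(-2 + 5\right) = 4 + 3 = 7$)
$W^{2}{\left(V,o{\left(0,v{\left(-3 \right)} \right)} \right)} = \left(\frac{4 \left(-4 - 3\right)^{2} \left(0 + \left(-4 - 3\right)^{2}\right)}{3}\right)^{2} = \left(\frac{4 \left(-7\right)^{2} \left(0 + \left(-7\right)^{2}\right)}{3}\right)^{2} = \left(\frac{4}{3} \cdot 49 \left(0 + 49\right)\right)^{2} = \left(\frac{4}{3} \cdot 49 \cdot 49\right)^{2} = \left(\frac{9604}{3}\right)^{2} = \frac{92236816}{9}$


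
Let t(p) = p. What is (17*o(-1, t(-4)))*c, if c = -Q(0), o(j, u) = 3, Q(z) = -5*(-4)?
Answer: -1020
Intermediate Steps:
Q(z) = 20
c = -20 (c = -1*20 = -20)
(17*o(-1, t(-4)))*c = (17*3)*(-20) = 51*(-20) = -1020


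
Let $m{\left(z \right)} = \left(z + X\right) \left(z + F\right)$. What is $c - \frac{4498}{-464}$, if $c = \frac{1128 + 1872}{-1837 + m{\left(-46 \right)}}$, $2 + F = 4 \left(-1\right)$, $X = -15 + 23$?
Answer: $\frac{1008611}{32248} \approx 31.277$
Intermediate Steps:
$X = 8$
$F = -6$ ($F = -2 + 4 \left(-1\right) = -2 - 4 = -6$)
$m{\left(z \right)} = \left(-6 + z\right) \left(8 + z\right)$ ($m{\left(z \right)} = \left(z + 8\right) \left(z - 6\right) = \left(8 + z\right) \left(-6 + z\right) = \left(-6 + z\right) \left(8 + z\right)$)
$c = \frac{3000}{139}$ ($c = \frac{1128 + 1872}{-1837 + \left(-48 + \left(-46\right)^{2} + 2 \left(-46\right)\right)} = \frac{3000}{-1837 - -1976} = \frac{3000}{-1837 + 1976} = \frac{3000}{139} \approx 21.583$)
$c - \frac{4498}{-464} = \frac{3000}{139} - \frac{4498}{-464} = \frac{3000}{139} - 4498 \left(- \frac{1}{464}\right) = \frac{3000}{139} - - \frac{2249}{232} = \frac{3000}{139} + \frac{2249}{232} = \frac{1008611}{32248}$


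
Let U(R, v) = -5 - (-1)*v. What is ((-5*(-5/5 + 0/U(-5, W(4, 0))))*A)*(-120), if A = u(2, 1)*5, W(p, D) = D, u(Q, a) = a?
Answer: -3000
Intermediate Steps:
U(R, v) = -5 + v
A = 5 (A = 1*5 = 5)
((-5*(-5/5 + 0/U(-5, W(4, 0))))*A)*(-120) = (-5*(-5/5 + 0/(-5 + 0))*5)*(-120) = (-5*(-5*⅕ + 0/(-5))*5)*(-120) = (-5*(-1 + 0*(-⅕))*5)*(-120) = (-5*(-1 + 0)*5)*(-120) = (-5*(-1)*5)*(-120) = (5*5)*(-120) = 25*(-120) = -3000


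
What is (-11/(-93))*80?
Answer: 880/93 ≈ 9.4624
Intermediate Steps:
(-11/(-93))*80 = -1/93*(-11)*80 = (11/93)*80 = 880/93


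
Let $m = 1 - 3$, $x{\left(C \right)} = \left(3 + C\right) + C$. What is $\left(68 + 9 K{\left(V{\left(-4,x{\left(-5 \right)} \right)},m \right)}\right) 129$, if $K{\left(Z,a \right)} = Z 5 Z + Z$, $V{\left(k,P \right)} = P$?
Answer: $285090$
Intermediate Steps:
$x{\left(C \right)} = 3 + 2 C$
$m = -2$
$K{\left(Z,a \right)} = Z + 5 Z^{2}$ ($K{\left(Z,a \right)} = 5 Z Z + Z = 5 Z^{2} + Z = Z + 5 Z^{2}$)
$\left(68 + 9 K{\left(V{\left(-4,x{\left(-5 \right)} \right)},m \right)}\right) 129 = \left(68 + 9 \left(3 + 2 \left(-5\right)\right) \left(1 + 5 \left(3 + 2 \left(-5\right)\right)\right)\right) 129 = \left(68 + 9 \left(3 - 10\right) \left(1 + 5 \left(3 - 10\right)\right)\right) 129 = \left(68 + 9 \left(- 7 \left(1 + 5 \left(-7\right)\right)\right)\right) 129 = \left(68 + 9 \left(- 7 \left(1 - 35\right)\right)\right) 129 = \left(68 + 9 \left(\left(-7\right) \left(-34\right)\right)\right) 129 = \left(68 + 9 \cdot 238\right) 129 = \left(68 + 2142\right) 129 = 2210 \cdot 129 = 285090$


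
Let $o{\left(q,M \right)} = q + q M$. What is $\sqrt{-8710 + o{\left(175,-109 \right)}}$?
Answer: $i \sqrt{27610} \approx 166.16 i$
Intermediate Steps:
$o{\left(q,M \right)} = q + M q$
$\sqrt{-8710 + o{\left(175,-109 \right)}} = \sqrt{-8710 + 175 \left(1 - 109\right)} = \sqrt{-8710 + 175 \left(-108\right)} = \sqrt{-8710 - 18900} = \sqrt{-27610} = i \sqrt{27610}$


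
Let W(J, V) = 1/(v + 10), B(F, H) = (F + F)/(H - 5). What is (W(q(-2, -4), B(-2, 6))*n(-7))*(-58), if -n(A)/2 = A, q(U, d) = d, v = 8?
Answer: -406/9 ≈ -45.111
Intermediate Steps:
B(F, H) = 2*F/(-5 + H) (B(F, H) = (2*F)/(-5 + H) = 2*F/(-5 + H))
n(A) = -2*A
W(J, V) = 1/18 (W(J, V) = 1/(8 + 10) = 1/18)
(W(q(-2, -4), B(-2, 6))*n(-7))*(-58) = ((-2*(-7))/18)*(-58) = ((1/18)*14)*(-58) = (7/9)*(-58) = -406/9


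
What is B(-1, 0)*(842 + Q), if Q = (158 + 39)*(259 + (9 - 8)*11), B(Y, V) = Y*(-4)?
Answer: 216128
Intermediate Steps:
B(Y, V) = -4*Y
Q = 53190 (Q = 197*(259 + 1*11) = 197*(259 + 11) = 197*270 = 53190)
B(-1, 0)*(842 + Q) = (-4*(-1))*(842 + 53190) = 4*54032 = 216128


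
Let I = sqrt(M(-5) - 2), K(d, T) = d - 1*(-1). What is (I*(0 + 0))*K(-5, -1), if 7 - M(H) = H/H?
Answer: 0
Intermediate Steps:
M(H) = 6 (M(H) = 7 - H/H = 7 - 1*1 = 7 - 1 = 6)
K(d, T) = 1 + d (K(d, T) = d + 1 = 1 + d)
I = 2 (I = sqrt(6 - 2) = sqrt(4) = 2)
(I*(0 + 0))*K(-5, -1) = (2*(0 + 0))*(1 - 5) = (2*0)*(-4) = 0*(-4) = 0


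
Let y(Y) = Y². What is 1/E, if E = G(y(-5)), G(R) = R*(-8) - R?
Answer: -1/225 ≈ -0.0044444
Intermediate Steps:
G(R) = -9*R (G(R) = -8*R - R = -9*R)
E = -225 (E = -9*(-5)² = -9*25 = -225)
1/E = 1/(-225) = -1/225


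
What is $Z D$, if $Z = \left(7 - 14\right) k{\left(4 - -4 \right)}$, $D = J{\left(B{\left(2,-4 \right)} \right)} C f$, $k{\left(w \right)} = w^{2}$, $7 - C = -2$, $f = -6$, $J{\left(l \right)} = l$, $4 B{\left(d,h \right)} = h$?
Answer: $-24192$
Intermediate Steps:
$B{\left(d,h \right)} = \frac{h}{4}$
$C = 9$ ($C = 7 - -2 = 7 + 2 = 9$)
$D = 54$ ($D = \frac{1}{4} \left(-4\right) 9 \left(-6\right) = \left(-1\right) 9 \left(-6\right) = \left(-9\right) \left(-6\right) = 54$)
$Z = -448$ ($Z = \left(7 - 14\right) \left(4 - -4\right)^{2} = - 7 \left(4 + 4\right)^{2} = - 7 \cdot 8^{2} = \left(-7\right) 64 = -448$)
$Z D = \left(-448\right) 54 = -24192$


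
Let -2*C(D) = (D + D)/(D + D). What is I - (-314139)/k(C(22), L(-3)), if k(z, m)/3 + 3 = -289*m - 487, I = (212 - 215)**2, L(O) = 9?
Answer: -76894/3091 ≈ -24.877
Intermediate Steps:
C(D) = -1/2 (C(D) = -(D + D)/(2*(D + D)) = -2*D/(2*(2*D)) = -2*D*1/(2*D)/2 = -1/2*1 = -1/2)
I = 9 (I = (-3)**2 = 9)
k(z, m) = -1470 - 867*m (k(z, m) = -9 + 3*(-289*m - 487) = -9 + 3*(-487 - 289*m) = -9 + (-1461 - 867*m) = -1470 - 867*m)
I - (-314139)/k(C(22), L(-3)) = 9 - (-314139)/(-1470 - 867*9) = 9 - (-314139)/(-1470 - 7803) = 9 - (-314139)/(-9273) = 9 - (-314139)*(-1)/9273 = 9 - 1*104713/3091 = 9 - 104713/3091 = -76894/3091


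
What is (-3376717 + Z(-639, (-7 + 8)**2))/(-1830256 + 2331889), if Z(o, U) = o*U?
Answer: -3377356/501633 ≈ -6.7327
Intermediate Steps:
Z(o, U) = U*o
(-3376717 + Z(-639, (-7 + 8)**2))/(-1830256 + 2331889) = (-3376717 + (-7 + 8)**2*(-639))/(-1830256 + 2331889) = (-3376717 + 1**2*(-639))/501633 = (-3376717 + 1*(-639))*(1/501633) = (-3376717 - 639)*(1/501633) = -3377356*1/501633 = -3377356/501633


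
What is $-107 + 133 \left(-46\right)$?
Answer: $-6225$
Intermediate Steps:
$-107 + 133 \left(-46\right) = -107 - 6118 = -6225$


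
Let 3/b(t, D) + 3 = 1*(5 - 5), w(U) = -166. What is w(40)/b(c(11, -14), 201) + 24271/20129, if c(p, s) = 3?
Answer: 3365685/20129 ≈ 167.21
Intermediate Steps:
b(t, D) = -1 (b(t, D) = 3/(-3 + 1*(5 - 5)) = 3/(-3 + 1*0) = 3/(-3 + 0) = 3/(-3) = 3*(-⅓) = -1)
w(40)/b(c(11, -14), 201) + 24271/20129 = -166/(-1) + 24271/20129 = -166*(-1) + 24271*(1/20129) = 166 + 24271/20129 = 3365685/20129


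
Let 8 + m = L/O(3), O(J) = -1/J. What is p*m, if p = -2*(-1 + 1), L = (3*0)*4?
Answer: 0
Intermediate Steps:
L = 0 (L = 0*4 = 0)
m = -8 (m = -8 + 0/((-1/3)) = -8 + 0/((-1*⅓)) = -8 + 0/(-⅓) = -8 + 0*(-3) = -8 + 0 = -8)
p = 0 (p = -2*0 = 0)
p*m = 0*(-8) = 0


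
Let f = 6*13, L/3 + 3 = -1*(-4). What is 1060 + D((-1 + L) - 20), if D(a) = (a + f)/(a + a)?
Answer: 3175/3 ≈ 1058.3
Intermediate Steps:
L = 3 (L = -9 + 3*(-1*(-4)) = -9 + 3*4 = -9 + 12 = 3)
f = 78
D(a) = (78 + a)/(2*a) (D(a) = (a + 78)/(a + a) = (78 + a)/((2*a)) = (78 + a)*(1/(2*a)) = (78 + a)/(2*a))
1060 + D((-1 + L) - 20) = 1060 + (78 + ((-1 + 3) - 20))/(2*((-1 + 3) - 20)) = 1060 + (78 + (2 - 20))/(2*(2 - 20)) = 1060 + (½)*(78 - 18)/(-18) = 1060 + (½)*(-1/18)*60 = 1060 - 5/3 = 3175/3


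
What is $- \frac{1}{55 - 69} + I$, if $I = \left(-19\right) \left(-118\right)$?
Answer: $\frac{31389}{14} \approx 2242.1$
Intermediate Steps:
$I = 2242$
$- \frac{1}{55 - 69} + I = - \frac{1}{55 - 69} + 2242 = - \frac{1}{-14} + 2242 = \left(-1\right) \left(- \frac{1}{14}\right) + 2242 = \frac{1}{14} + 2242 = \frac{31389}{14}$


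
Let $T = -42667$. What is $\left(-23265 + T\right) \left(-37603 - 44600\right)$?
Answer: $5419808196$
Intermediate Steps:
$\left(-23265 + T\right) \left(-37603 - 44600\right) = \left(-23265 - 42667\right) \left(-37603 - 44600\right) = \left(-65932\right) \left(-82203\right) = 5419808196$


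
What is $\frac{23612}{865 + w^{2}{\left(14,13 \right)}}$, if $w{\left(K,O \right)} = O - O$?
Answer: $\frac{23612}{865} \approx 27.297$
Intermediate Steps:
$w{\left(K,O \right)} = 0$
$\frac{23612}{865 + w^{2}{\left(14,13 \right)}} = \frac{23612}{865 + 0^{2}} = \frac{23612}{865 + 0} = \frac{23612}{865}$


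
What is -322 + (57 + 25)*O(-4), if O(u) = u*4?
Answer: -1634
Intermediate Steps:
O(u) = 4*u
-322 + (57 + 25)*O(-4) = -322 + (57 + 25)*(4*(-4)) = -322 + 82*(-16) = -322 - 1312 = -1634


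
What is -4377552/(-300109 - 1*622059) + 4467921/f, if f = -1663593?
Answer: 131762128817/63921342901 ≈ 2.0613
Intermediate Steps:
-4377552/(-300109 - 1*622059) + 4467921/f = -4377552/(-300109 - 1*622059) + 4467921/(-1663593) = -4377552/(-300109 - 622059) + 4467921*(-1/1663593) = -4377552/(-922168) - 1489307/554531 = -4377552*(-1/922168) - 1489307/554531 = 547194/115271 - 1489307/554531 = 131762128817/63921342901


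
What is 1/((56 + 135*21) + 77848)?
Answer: 1/80739 ≈ 1.2386e-5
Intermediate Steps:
1/((56 + 135*21) + 77848) = 1/((56 + 2835) + 77848) = 1/(2891 + 77848) = 1/80739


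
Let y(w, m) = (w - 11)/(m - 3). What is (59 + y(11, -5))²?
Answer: 3481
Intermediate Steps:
y(w, m) = (-11 + w)/(-3 + m)
(59 + y(11, -5))² = (59 + (-11 + 11)/(-3 - 5))² = (59 + 0/(-8))² = (59 - ⅛*0)² = (59 + 0)² = 59² = 3481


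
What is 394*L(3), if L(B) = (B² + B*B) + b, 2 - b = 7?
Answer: 5122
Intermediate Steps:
b = -5 (b = 2 - 1*7 = 2 - 7 = -5)
L(B) = -5 + 2*B² (L(B) = (B² + B*B) - 5 = (B² + B²) - 5 = 2*B² - 5 = -5 + 2*B²)
394*L(3) = 394*(-5 + 2*3²) = 394*(-5 + 2*9) = 394*(-5 + 18) = 394*13 = 5122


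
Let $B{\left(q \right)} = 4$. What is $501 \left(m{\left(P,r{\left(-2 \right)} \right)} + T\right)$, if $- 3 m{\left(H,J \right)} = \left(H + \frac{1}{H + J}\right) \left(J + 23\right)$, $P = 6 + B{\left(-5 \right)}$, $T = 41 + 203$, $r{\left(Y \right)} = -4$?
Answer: $\frac{539911}{6} \approx 89985.0$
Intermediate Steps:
$T = 244$
$P = 10$ ($P = 6 + 4 = 10$)
$m{\left(H,J \right)} = - \frac{\left(23 + J\right) \left(H + \frac{1}{H + J}\right)}{3}$ ($m{\left(H,J \right)} = - \frac{\left(H + \frac{1}{H + J}\right) \left(J + 23\right)}{3} = - \frac{\left(H + \frac{1}{H + J}\right) \left(23 + J\right)}{3} = - \frac{\left(23 + J\right) \left(H + \frac{1}{H + J}\right)}{3}$)
$501 \left(m{\left(P,r{\left(-2 \right)} \right)} + T\right) = 501 \left(\frac{-23 - -4 - 23 \cdot 10^{2} - 10 \left(-4\right)^{2} - - 4 \cdot 10^{2} - 230 \left(-4\right)}{3 \left(10 - 4\right)} + 244\right) = 501 \left(\frac{-23 + 4 - 2300 - 10 \cdot 16 - \left(-4\right) 100 + 920}{3 \cdot 6} + 244\right) = 501 \left(\frac{1}{3} \cdot \frac{1}{6} \left(-23 + 4 - 2300 - 160 + 400 + 920\right) + 244\right) = 501 \left(\frac{1}{3} \cdot \frac{1}{6} \left(-1159\right) + 244\right) = 501 \left(- \frac{1159}{18} + 244\right) = 501 \cdot \frac{3233}{18} = \frac{539911}{6}$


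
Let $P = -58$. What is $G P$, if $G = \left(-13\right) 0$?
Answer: $0$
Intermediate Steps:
$G = 0$
$G P = 0 \left(-58\right) = 0$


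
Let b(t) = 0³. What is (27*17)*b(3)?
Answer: 0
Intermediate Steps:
b(t) = 0
(27*17)*b(3) = (27*17)*0 = 459*0 = 0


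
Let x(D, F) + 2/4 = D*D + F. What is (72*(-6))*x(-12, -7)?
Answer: -58968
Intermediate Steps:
x(D, F) = -1/2 + F + D**2 (x(D, F) = -1/2 + (D*D + F) = -1/2 + (D**2 + F) = -1/2 + (F + D**2) = -1/2 + F + D**2)
(72*(-6))*x(-12, -7) = (72*(-6))*(-1/2 - 7 + (-12)**2) = -432*(-1/2 - 7 + 144) = -432*273/2 = -58968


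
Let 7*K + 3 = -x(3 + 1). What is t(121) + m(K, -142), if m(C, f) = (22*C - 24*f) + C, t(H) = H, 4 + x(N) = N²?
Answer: 24358/7 ≈ 3479.7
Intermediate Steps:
x(N) = -4 + N²
K = -15/7 (K = -3/7 + (-(-4 + (3 + 1)²))/7 = -3/7 + (-(-4 + 4²))/7 = -3/7 + (-(-4 + 16))/7 = -3/7 + (-1*12)/7 = -3/7 + (⅐)*(-12) = -3/7 - 12/7 = -15/7 ≈ -2.1429)
m(C, f) = -24*f + 23*C (m(C, f) = (-24*f + 22*C) + C = -24*f + 23*C)
t(121) + m(K, -142) = 121 + (-24*(-142) + 23*(-15/7)) = 121 + (3408 - 345/7) = 121 + 23511/7 = 24358/7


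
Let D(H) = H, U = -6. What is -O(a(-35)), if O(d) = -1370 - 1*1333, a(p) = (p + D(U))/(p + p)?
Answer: 2703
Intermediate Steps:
a(p) = (-6 + p)/(2*p) (a(p) = (p - 6)/(p + p) = (-6 + p)/((2*p)) = (-6 + p)*(1/(2*p)) = (-6 + p)/(2*p))
O(d) = -2703 (O(d) = -1370 - 1333 = -2703)
-O(a(-35)) = -1*(-2703) = 2703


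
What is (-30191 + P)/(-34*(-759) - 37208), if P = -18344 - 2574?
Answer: 51109/11402 ≈ 4.4825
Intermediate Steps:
P = -20918
(-30191 + P)/(-34*(-759) - 37208) = (-30191 - 20918)/(-34*(-759) - 37208) = -51109/(25806 - 37208) = -51109/(-11402) = -51109*(-1/11402) = 51109/11402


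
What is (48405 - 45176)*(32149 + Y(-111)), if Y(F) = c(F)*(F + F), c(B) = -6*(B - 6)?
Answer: -399411155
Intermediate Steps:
c(B) = 36 - 6*B (c(B) = -6*(-6 + B) = 36 - 6*B)
Y(F) = 2*F*(36 - 6*F) (Y(F) = (36 - 6*F)*(F + F) = (36 - 6*F)*(2*F) = 2*F*(36 - 6*F))
(48405 - 45176)*(32149 + Y(-111)) = (48405 - 45176)*(32149 + 12*(-111)*(6 - 1*(-111))) = 3229*(32149 + 12*(-111)*(6 + 111)) = 3229*(32149 + 12*(-111)*117) = 3229*(32149 - 155844) = 3229*(-123695) = -399411155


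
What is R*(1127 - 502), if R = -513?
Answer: -320625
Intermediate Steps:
R*(1127 - 502) = -513*(1127 - 502) = -513*625 = -320625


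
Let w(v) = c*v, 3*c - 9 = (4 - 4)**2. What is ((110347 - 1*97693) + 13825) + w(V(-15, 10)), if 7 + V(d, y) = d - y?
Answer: 26383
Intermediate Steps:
c = 3 (c = 3 + (4 - 4)**2/3 = 3 + (1/3)*0**2 = 3 + (1/3)*0 = 3 + 0 = 3)
V(d, y) = -7 + d - y (V(d, y) = -7 + (d - y) = -7 + d - y)
w(v) = 3*v
((110347 - 1*97693) + 13825) + w(V(-15, 10)) = ((110347 - 1*97693) + 13825) + 3*(-7 - 15 - 1*10) = ((110347 - 97693) + 13825) + 3*(-7 - 15 - 10) = (12654 + 13825) + 3*(-32) = 26479 - 96 = 26383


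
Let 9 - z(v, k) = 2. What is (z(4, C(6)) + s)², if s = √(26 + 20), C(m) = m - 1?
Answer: (7 + √46)² ≈ 189.95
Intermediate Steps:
C(m) = -1 + m
s = √46 ≈ 6.7823
z(v, k) = 7 (z(v, k) = 9 - 1*2 = 9 - 2 = 7)
(z(4, C(6)) + s)² = (7 + √46)²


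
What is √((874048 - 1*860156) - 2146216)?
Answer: 2*I*√533081 ≈ 1460.2*I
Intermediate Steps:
√((874048 - 1*860156) - 2146216) = √((874048 - 860156) - 2146216) = √(13892 - 2146216) = √(-2132324) = 2*I*√533081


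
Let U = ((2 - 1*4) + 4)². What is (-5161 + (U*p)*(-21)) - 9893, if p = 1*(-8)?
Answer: -14382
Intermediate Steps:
p = -8
U = 4 (U = ((2 - 4) + 4)² = (-2 + 4)² = 2² = 4)
(-5161 + (U*p)*(-21)) - 9893 = (-5161 + (4*(-8))*(-21)) - 9893 = (-5161 - 32*(-21)) - 9893 = (-5161 + 672) - 9893 = -4489 - 9893 = -14382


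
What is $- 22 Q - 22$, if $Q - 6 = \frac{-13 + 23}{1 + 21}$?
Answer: $-164$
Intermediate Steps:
$Q = \frac{71}{11}$ ($Q = 6 + \frac{-13 + 23}{1 + 21} = 6 + \frac{10}{22} = 6 + 10 \cdot \frac{1}{22} = 6 + \frac{5}{11} = \frac{71}{11} \approx 6.4545$)
$- 22 Q - 22 = \left(-22\right) \frac{71}{11} - 22 = -142 - 22 = -164$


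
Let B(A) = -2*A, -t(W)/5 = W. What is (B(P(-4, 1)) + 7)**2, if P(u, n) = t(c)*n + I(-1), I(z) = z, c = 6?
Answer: 4761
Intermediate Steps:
t(W) = -5*W
P(u, n) = -1 - 30*n (P(u, n) = (-5*6)*n - 1 = -30*n - 1 = -1 - 30*n)
(B(P(-4, 1)) + 7)**2 = (-2*(-1 - 30*1) + 7)**2 = (-2*(-1 - 30) + 7)**2 = (-2*(-31) + 7)**2 = (62 + 7)**2 = 69**2 = 4761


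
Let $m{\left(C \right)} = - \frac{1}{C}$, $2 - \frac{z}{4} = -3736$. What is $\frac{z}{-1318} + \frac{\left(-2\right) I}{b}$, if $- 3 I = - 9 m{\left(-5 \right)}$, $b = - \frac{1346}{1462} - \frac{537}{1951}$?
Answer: $- \frac{29057543463}{2809926575} \approx -10.341$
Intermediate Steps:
$z = 14952$ ($z = 8 - -14944 = 8 + 14944 = 14952$)
$b = - \frac{1705570}{1426181}$ ($b = \left(-1346\right) \frac{1}{1462} - \frac{537}{1951} = - \frac{673}{731} - \frac{537}{1951} = - \frac{1705570}{1426181} \approx -1.1959$)
$I = \frac{3}{5}$ ($I = - \frac{\left(-9\right) \left(- \frac{1}{-5}\right)}{3} = - \frac{\left(-9\right) \left(\left(-1\right) \left(- \frac{1}{5}\right)\right)}{3} = - \frac{\left(-9\right) \frac{1}{5}}{3} = \left(- \frac{1}{3}\right) \left(- \frac{9}{5}\right) = \frac{3}{5} \approx 0.6$)
$\frac{z}{-1318} + \frac{\left(-2\right) I}{b} = \frac{14952}{-1318} + \frac{\left(-2\right) \frac{3}{5}}{- \frac{1705570}{1426181}} = 14952 \left(- \frac{1}{1318}\right) - - \frac{4278543}{4263925} = - \frac{7476}{659} + \frac{4278543}{4263925} = - \frac{29057543463}{2809926575}$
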